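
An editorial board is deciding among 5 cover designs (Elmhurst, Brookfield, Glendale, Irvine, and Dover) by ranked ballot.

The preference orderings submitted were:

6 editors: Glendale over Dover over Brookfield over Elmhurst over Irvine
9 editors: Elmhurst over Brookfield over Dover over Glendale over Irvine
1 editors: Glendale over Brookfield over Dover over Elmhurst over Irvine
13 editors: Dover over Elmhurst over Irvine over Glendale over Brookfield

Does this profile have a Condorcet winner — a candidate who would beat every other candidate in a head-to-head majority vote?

Head-to-head results (29 voters total):
Elmhurst vs Brookfield: Elmhurst wins 22–7.
Elmhurst vs Glendale: Elmhurst wins 22–7.
Elmhurst vs Irvine: Elmhurst wins 29–0.
Elmhurst vs Dover: Dover wins 20–9.
Brookfield vs Glendale: Glendale wins 20–9.
Brookfield vs Irvine: Brookfield wins 16–13.
Brookfield vs Dover: Dover wins 19–10.
Glendale vs Irvine: Glendale wins 16–13.
Glendale vs Dover: Dover wins 22–7.
Irvine vs Dover: Dover wins 29–0.
Dover beats each rival — Elmhurst (20–9), Brookfield (19–10), Glendale (22–7), Irvine (29–0) — so Dover is the Condorcet winner.

Yes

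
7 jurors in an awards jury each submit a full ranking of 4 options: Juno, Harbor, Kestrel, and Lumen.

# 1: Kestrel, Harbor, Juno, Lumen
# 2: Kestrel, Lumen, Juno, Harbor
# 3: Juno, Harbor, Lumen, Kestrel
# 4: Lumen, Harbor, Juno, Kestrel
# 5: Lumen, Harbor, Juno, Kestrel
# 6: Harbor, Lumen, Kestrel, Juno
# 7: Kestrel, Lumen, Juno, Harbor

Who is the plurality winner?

Kestrel

First-place vote totals:
  Juno: 1
  Harbor: 1
  Kestrel: 3
  Lumen: 2
Kestrel has the most first-place votes.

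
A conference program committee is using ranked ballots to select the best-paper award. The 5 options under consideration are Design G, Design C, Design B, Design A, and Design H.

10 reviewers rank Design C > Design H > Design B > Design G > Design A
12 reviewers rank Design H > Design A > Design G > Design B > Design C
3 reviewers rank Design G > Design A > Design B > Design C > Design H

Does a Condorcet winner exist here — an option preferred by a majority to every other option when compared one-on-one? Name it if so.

No Condorcet winner

Head-to-head results (25 voters total):
Design G vs Design C: Design G wins 15–10.
Design G vs Design B: Design G wins 15–10.
Design G vs Design A: Design G wins 13–12.
Design G vs Design H: Design H wins 22–3.
Design C vs Design B: Design B wins 15–10.
Design C vs Design A: Design A wins 15–10.
Design C vs Design H: Design C wins 13–12.
Design B vs Design A: Design A wins 15–10.
Design B vs Design H: Design H wins 22–3.
Design A vs Design H: Design H wins 22–3.
No candidate beats all others: Design G beats Design C beats Design H beats Design G, a majority cycle.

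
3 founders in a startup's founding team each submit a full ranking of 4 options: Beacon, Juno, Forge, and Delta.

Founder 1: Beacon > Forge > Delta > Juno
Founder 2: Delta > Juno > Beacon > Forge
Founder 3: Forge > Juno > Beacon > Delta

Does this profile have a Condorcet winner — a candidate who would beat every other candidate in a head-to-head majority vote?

Head-to-head results (3 voters total):
Beacon vs Juno: Juno wins 2–1.
Beacon vs Forge: Beacon wins 2–1.
Beacon vs Delta: Beacon wins 2–1.
Juno vs Forge: Forge wins 2–1.
Juno vs Delta: Delta wins 2–1.
Forge vs Delta: Forge wins 2–1.
No candidate beats all others: Beacon beats Forge beats Juno beats Beacon, a majority cycle.

No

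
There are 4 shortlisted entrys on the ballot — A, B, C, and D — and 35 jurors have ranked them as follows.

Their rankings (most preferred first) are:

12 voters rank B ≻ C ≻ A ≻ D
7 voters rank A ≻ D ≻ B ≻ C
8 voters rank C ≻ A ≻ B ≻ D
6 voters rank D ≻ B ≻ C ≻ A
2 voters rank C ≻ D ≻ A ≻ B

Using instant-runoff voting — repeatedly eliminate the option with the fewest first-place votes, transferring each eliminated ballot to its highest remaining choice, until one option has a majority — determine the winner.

B

Round 1: B 12, C 10, A 7, D 6. D has the fewest and is eliminated.
Round 2: B 18, C 10, A 7. B has a majority.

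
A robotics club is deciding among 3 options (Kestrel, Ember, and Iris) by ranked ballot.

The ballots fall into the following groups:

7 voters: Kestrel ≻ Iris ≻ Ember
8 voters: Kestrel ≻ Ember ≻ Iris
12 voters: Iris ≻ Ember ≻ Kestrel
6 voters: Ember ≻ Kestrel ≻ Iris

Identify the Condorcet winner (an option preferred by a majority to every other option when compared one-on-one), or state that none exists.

None — there is no Condorcet winner

Head-to-head results (33 voters total):
Kestrel vs Ember: Ember wins 18–15.
Kestrel vs Iris: Kestrel wins 21–12.
Ember vs Iris: Iris wins 19–14.
No candidate beats all others: Kestrel beats Iris beats Ember beats Kestrel, a majority cycle.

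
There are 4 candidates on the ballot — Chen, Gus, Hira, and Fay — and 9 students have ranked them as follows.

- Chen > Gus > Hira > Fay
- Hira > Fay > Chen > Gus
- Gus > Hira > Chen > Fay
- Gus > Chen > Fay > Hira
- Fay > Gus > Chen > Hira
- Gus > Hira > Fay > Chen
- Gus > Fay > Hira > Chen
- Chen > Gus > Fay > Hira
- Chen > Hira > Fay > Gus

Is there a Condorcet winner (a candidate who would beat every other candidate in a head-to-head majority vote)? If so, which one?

Head-to-head results (9 voters total):
Chen vs Gus: Gus wins 5–4.
Chen vs Hira: Chen wins 5–4.
Chen vs Fay: Chen wins 5–4.
Gus vs Hira: Gus wins 7–2.
Gus vs Fay: Gus wins 6–3.
Hira vs Fay: Hira wins 5–4.
Gus beats each rival — Chen (5–4), Hira (7–2), Fay (6–3) — so Gus is the Condorcet winner.

Gus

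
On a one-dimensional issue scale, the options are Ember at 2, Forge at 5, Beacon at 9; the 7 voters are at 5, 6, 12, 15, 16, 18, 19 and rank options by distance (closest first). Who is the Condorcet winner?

Beacon

With single-peaked preferences on a line, the Condorcet winner is the candidate closest to the median voter.
The median voter (position 15) is closest to Beacon at 9.
Check: Beacon vs Ember — voters closer to Beacon: 6 of 7.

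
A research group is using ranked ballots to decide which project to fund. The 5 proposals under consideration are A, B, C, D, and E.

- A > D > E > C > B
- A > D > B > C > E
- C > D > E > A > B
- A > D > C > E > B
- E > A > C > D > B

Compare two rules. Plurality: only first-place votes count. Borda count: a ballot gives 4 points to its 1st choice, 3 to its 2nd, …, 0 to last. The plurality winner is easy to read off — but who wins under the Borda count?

A

Plurality first-place counts: A 3, B 0, C 1, D 0, E 1 → A.
Borda totals: A 16, B 2, C 10, D 13, E 9 → A.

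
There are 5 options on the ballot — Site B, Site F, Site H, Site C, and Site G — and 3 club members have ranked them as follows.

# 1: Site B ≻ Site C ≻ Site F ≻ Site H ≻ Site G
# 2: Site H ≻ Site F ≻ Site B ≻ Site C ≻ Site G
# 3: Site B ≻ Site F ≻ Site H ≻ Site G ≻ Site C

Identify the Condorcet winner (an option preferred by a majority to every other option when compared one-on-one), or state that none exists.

Head-to-head results (3 voters total):
Site B vs Site F: Site B wins 2–1.
Site B vs Site H: Site B wins 2–1.
Site B vs Site C: Site B wins 3–0.
Site B vs Site G: Site B wins 3–0.
Site F vs Site H: Site F wins 2–1.
Site F vs Site C: Site F wins 2–1.
Site F vs Site G: Site F wins 3–0.
Site H vs Site C: Site H wins 2–1.
Site H vs Site G: Site H wins 3–0.
Site C vs Site G: Site C wins 2–1.
Site B beats each rival — Site F (2–1), Site H (2–1), Site C (3–0), Site G (3–0) — so Site B is the Condorcet winner.

Site B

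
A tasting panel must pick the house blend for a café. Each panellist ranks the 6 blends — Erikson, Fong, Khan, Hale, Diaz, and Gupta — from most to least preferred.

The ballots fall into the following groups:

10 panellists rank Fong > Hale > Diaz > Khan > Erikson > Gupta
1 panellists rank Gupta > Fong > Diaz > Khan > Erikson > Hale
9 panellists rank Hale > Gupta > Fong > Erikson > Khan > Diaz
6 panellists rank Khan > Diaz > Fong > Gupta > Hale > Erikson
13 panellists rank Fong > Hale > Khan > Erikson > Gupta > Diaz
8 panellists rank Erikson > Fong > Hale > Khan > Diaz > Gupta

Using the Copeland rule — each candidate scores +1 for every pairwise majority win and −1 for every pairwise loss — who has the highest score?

Pairwise results:
  Erikson vs Fong: Fong wins 39–8.
  Erikson vs Khan: Khan wins 30–17.
  Erikson vs Hale: Hale wins 38–9.
  Erikson vs Diaz: Erikson wins 30–17.
  Erikson vs Gupta: Erikson wins 31–16.
  Fong vs Khan: Fong wins 41–6.
  Fong vs Hale: Fong wins 38–9.
  Fong vs Diaz: Fong wins 41–6.
  Fong vs Gupta: Fong wins 37–10.
  Khan vs Hale: Hale wins 40–7.
  Khan vs Diaz: Khan wins 36–11.
  Khan vs Gupta: Khan wins 37–10.
  Hale vs Diaz: Hale wins 40–7.
  Hale vs Gupta: Hale wins 40–7.
  Diaz vs Gupta: Diaz wins 24–23.
Copeland scores (wins − losses):
  Erikson: 2 − 3 = -1
  Fong: 5 − 0 = 5
  Khan: 3 − 2 = 1
  Hale: 4 − 1 = 3
  Diaz: 1 − 4 = -3
  Gupta: 0 − 5 = -5
Fong has the best Copeland score.

Fong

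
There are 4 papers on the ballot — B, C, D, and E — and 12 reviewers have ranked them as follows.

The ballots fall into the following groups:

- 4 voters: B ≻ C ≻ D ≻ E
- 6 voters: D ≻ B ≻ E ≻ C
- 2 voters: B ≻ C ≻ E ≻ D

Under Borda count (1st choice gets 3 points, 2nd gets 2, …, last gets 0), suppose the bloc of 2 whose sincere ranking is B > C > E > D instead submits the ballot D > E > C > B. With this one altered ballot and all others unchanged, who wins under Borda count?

Borda totals with the altered ballot: B 24, C 10, D 28, E 10.
The switch changes the winner from B to D.

D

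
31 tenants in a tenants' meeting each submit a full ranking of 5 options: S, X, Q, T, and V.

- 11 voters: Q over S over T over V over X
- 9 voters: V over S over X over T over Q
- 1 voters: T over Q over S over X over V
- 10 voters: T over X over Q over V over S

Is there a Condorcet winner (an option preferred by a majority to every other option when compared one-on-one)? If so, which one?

Head-to-head results (31 voters total):
S vs X: S wins 21–10.
S vs Q: Q wins 22–9.
S vs T: S wins 20–11.
S vs V: V wins 19–12.
X vs Q: X wins 19–12.
X vs T: T wins 22–9.
X vs V: V wins 20–11.
Q vs T: T wins 20–11.
Q vs V: Q wins 22–9.
T vs V: T wins 22–9.
No candidate beats all others: S beats X beats Q beats S, a majority cycle.

None — there is no Condorcet winner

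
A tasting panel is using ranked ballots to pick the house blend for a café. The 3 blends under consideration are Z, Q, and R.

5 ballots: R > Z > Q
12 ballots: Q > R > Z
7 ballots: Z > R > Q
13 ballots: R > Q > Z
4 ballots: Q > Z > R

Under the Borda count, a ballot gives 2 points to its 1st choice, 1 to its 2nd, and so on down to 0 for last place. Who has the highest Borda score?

Borda scores:
  Z: 5·1 + 12·0 + 7·2 + 13·0 + 4·1 = 23
  Q: 5·0 + 12·2 + 7·0 + 13·1 + 4·2 = 45
  R: 5·2 + 12·1 + 7·1 + 13·2 + 4·0 = 55
R has the highest total.

R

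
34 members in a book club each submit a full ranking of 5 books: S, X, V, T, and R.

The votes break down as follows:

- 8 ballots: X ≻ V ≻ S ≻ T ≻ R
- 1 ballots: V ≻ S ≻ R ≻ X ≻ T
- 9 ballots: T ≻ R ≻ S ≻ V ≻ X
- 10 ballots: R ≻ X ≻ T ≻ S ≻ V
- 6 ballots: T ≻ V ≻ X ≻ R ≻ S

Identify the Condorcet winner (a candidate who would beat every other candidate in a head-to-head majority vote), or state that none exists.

Head-to-head results (34 voters total):
S vs X: X wins 24–10.
S vs V: S wins 19–15.
S vs T: T wins 25–9.
S vs R: R wins 25–9.
X vs V: X wins 18–16.
X vs T: X wins 19–15.
X vs R: R wins 20–14.
V vs T: T wins 25–9.
V vs R: R wins 19–15.
T vs R: T wins 23–11.
No candidate beats all others: X beats T beats R beats X, a majority cycle.

None — there is no Condorcet winner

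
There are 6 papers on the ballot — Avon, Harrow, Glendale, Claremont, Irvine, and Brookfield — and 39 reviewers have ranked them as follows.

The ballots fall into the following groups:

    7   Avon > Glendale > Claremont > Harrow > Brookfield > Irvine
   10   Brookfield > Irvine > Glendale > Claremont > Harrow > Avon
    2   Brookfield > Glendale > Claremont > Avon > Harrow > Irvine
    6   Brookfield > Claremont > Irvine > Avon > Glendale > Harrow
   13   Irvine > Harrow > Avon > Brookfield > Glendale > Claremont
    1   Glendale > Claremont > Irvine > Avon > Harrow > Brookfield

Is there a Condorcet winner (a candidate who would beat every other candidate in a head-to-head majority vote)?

Head-to-head results (39 voters total):
Avon vs Harrow: Harrow wins 23–16.
Avon vs Glendale: Avon wins 26–13.
Avon vs Claremont: Avon wins 20–19.
Avon vs Irvine: Irvine wins 30–9.
Avon vs Brookfield: Avon wins 21–18.
Harrow vs Glendale: Glendale wins 26–13.
Harrow vs Claremont: Claremont wins 26–13.
Harrow vs Irvine: Irvine wins 30–9.
Harrow vs Brookfield: Harrow wins 21–18.
Glendale vs Claremont: Glendale wins 33–6.
Glendale vs Irvine: Irvine wins 29–10.
Glendale vs Brookfield: Brookfield wins 31–8.
Claremont vs Irvine: Irvine wins 23–16.
Claremont vs Brookfield: Brookfield wins 31–8.
Irvine vs Brookfield: Brookfield wins 25–14.
No candidate beats all others: Avon beats Glendale beats Harrow beats Avon, a majority cycle.

No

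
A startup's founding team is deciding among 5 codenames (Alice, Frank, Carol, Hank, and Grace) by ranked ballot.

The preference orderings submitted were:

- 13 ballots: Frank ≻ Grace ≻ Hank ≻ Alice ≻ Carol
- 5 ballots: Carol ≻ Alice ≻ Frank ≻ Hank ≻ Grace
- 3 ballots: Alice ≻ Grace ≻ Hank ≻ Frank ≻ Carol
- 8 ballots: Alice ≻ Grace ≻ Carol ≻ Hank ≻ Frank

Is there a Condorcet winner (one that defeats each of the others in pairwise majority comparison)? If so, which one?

Head-to-head results (29 voters total):
Alice vs Frank: Alice wins 16–13.
Alice vs Carol: Alice wins 24–5.
Alice vs Hank: Alice wins 16–13.
Alice vs Grace: Alice wins 16–13.
Frank vs Carol: Frank wins 16–13.
Frank vs Hank: Frank wins 18–11.
Frank vs Grace: Frank wins 18–11.
Carol vs Hank: Hank wins 16–13.
Carol vs Grace: Grace wins 24–5.
Hank vs Grace: Grace wins 24–5.
Alice beats each rival — Frank (16–13), Carol (24–5), Hank (16–13), Grace (16–13) — so Alice is the Condorcet winner.

Alice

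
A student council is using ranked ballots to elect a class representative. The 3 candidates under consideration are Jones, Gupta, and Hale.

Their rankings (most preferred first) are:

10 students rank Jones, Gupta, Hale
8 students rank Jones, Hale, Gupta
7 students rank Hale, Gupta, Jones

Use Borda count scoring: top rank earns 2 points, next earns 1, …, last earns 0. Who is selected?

Borda scores:
  Jones: 10·2 + 8·2 + 7·0 = 36
  Gupta: 10·1 + 8·0 + 7·1 = 17
  Hale: 10·0 + 8·1 + 7·2 = 22
Jones has the highest total.

Jones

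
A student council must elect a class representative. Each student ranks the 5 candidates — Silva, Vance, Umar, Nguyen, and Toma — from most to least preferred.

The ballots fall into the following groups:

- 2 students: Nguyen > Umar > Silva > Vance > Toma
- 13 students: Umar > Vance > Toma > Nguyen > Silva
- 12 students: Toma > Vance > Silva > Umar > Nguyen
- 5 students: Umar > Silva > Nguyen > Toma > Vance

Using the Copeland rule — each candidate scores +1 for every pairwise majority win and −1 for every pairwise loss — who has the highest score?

Pairwise results:
  Silva vs Vance: Vance wins 25–7.
  Silva vs Umar: Umar wins 20–12.
  Silva vs Nguyen: Silva wins 17–15.
  Silva vs Toma: Toma wins 25–7.
  Vance vs Umar: Umar wins 20–12.
  Vance vs Nguyen: Vance wins 25–7.
  Vance vs Toma: Toma wins 17–15.
  Umar vs Nguyen: Umar wins 30–2.
  Umar vs Toma: Umar wins 20–12.
  Nguyen vs Toma: Toma wins 25–7.
Copeland scores (wins − losses):
  Silva: 1 − 3 = -2
  Vance: 2 − 2 = 0
  Umar: 4 − 0 = 4
  Nguyen: 0 − 4 = -4
  Toma: 3 − 1 = 2
Umar has the best Copeland score.

Umar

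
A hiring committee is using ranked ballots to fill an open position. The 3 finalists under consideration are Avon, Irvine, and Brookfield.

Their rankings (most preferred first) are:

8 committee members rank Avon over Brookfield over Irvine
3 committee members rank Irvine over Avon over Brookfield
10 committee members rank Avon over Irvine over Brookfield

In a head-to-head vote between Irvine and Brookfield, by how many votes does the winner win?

5

Ballots ranking Irvine above Brookfield: 3+10 = 13.
Ballots ranking Brookfield above Irvine: 8.
Irvine wins 13–8, a margin of 5.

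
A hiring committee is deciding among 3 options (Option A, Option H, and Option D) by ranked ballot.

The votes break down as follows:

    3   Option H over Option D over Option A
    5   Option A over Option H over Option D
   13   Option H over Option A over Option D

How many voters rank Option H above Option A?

Ballots ranking Option H above Option A: 3+13 = 16.
Ballots ranking Option A above Option H: 5.
So 16 of 21 voters prefer Option H to Option A.

16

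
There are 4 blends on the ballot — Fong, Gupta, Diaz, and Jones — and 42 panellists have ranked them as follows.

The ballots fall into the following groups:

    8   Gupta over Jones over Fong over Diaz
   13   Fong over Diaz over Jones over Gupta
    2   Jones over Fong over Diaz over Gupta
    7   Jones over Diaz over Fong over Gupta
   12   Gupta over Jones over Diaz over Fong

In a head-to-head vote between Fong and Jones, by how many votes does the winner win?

Ballots ranking Fong above Jones: 13.
Ballots ranking Jones above Fong: 8+2+7+12 = 29.
Jones wins 29–13, a margin of 16.

16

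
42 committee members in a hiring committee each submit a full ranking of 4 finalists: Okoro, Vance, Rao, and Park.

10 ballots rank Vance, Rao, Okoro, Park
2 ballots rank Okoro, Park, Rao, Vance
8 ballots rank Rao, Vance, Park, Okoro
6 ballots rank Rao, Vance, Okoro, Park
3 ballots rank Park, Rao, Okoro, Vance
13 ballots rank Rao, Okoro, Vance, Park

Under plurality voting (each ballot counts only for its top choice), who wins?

First-place vote totals:
  Okoro: 2
  Vance: 10
  Rao: 27
  Park: 3
Rao has the most first-place votes.

Rao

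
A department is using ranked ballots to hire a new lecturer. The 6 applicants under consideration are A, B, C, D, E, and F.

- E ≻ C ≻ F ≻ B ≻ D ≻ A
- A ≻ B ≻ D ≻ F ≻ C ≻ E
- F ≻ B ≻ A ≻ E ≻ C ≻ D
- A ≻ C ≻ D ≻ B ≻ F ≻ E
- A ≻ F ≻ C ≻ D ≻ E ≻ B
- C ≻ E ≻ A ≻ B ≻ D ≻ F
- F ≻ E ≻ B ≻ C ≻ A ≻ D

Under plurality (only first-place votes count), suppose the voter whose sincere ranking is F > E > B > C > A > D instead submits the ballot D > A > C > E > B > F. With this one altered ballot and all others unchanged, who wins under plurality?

First-place totals with the altered ballot: A 3, B 0, C 1, D 1, E 1, F 1.
The winner is unchanged: still A.

A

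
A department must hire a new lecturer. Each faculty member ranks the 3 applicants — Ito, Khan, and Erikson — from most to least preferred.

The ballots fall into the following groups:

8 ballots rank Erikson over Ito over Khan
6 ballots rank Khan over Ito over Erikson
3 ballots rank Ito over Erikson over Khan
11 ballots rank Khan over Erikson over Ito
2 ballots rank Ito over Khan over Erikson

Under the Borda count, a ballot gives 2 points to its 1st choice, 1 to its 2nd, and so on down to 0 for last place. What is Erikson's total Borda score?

30

Borda scores:
  Ito: 8·1 + 6·1 + 3·2 + 11·0 + 2·2 = 24
  Khan: 8·0 + 6·2 + 3·0 + 11·2 + 2·1 = 36
  Erikson: 8·2 + 6·0 + 3·1 + 11·1 + 2·0 = 30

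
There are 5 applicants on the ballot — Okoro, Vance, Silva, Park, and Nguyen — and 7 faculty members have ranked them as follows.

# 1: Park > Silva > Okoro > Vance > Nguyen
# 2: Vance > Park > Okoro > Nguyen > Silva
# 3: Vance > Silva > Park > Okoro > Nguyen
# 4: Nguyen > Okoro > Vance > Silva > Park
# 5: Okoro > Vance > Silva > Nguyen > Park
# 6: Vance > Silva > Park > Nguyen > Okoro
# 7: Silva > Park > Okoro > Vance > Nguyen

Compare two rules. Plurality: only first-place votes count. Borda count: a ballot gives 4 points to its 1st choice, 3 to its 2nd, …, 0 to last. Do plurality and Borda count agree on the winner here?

Yes

Plurality first-place counts: Okoro 1, Vance 3, Silva 1, Park 1, Nguyen 1 → Vance.
Borda totals: Okoro 14, Vance 19, Silva 16, Park 14, Nguyen 7 → Vance.
The two rules agree on Vance.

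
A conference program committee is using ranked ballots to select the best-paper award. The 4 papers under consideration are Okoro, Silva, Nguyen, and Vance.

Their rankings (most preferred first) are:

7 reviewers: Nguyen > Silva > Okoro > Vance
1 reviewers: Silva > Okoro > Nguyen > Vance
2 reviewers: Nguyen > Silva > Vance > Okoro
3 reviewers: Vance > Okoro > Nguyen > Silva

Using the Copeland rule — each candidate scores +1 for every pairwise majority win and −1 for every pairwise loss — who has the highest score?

Nguyen

Pairwise results:
  Okoro vs Silva: Silva wins 10–3.
  Okoro vs Nguyen: Nguyen wins 9–4.
  Okoro vs Vance: Okoro wins 8–5.
  Silva vs Nguyen: Nguyen wins 12–1.
  Silva vs Vance: Silva wins 10–3.
  Nguyen vs Vance: Nguyen wins 10–3.
Copeland scores (wins − losses):
  Okoro: 1 − 2 = -1
  Silva: 2 − 1 = 1
  Nguyen: 3 − 0 = 3
  Vance: 0 − 3 = -3
Nguyen has the best Copeland score.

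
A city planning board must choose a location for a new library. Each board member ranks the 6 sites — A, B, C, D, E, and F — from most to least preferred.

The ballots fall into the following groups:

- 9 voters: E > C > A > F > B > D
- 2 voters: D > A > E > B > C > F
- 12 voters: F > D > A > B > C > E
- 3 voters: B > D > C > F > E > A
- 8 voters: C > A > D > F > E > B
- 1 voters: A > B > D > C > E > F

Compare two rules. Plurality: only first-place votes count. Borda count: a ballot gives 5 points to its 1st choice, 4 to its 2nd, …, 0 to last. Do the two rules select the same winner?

Plurality first-place counts: A 1, B 3, C 8, D 2, E 9, F 12 → F.
Borda totals: A 108, B 56, C 101, D 97, E 63, F 100 → A.
The two rules disagree: plurality picks F, Borda picks A.

No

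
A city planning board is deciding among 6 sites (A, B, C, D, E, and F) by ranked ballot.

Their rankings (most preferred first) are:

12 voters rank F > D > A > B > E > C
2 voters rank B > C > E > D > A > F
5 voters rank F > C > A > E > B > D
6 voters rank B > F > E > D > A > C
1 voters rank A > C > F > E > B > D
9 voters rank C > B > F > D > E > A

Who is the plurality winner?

First-place vote totals:
  A: 1
  B: 8
  C: 9
  D: 0
  E: 0
  F: 17
F has the most first-place votes.

F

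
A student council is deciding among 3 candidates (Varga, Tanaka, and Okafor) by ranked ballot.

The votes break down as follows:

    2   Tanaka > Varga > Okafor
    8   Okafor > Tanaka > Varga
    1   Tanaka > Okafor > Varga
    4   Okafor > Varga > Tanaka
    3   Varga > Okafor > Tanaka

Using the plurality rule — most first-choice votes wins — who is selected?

Okafor

First-place vote totals:
  Varga: 3
  Tanaka: 3
  Okafor: 12
Okafor has the most first-place votes.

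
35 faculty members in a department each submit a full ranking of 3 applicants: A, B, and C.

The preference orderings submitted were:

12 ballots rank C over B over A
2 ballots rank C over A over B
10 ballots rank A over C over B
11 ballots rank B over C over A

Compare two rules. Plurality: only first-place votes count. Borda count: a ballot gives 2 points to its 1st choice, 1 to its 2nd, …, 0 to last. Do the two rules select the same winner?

Yes

Plurality first-place counts: A 10, B 11, C 14 → C.
Borda totals: A 22, B 34, C 49 → C.
The two rules agree on C.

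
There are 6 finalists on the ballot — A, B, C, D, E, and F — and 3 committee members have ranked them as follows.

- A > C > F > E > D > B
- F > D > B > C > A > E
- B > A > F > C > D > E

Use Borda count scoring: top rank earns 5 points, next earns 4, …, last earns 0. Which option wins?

F

Borda scores:
  A: 5 + 1 + 4 = 10
  B: 0 + 3 + 5 = 8
  C: 4 + 2 + 2 = 8
  D: 1 + 4 + 1 = 6
  E: 2 + 0 + 0 = 2
  F: 3 + 5 + 3 = 11
F has the highest total.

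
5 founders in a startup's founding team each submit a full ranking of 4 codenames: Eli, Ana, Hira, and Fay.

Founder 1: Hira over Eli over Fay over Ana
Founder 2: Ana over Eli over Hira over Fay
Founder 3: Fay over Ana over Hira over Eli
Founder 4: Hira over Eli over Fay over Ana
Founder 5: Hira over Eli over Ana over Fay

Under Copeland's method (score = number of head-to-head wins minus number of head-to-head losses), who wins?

Hira

Pairwise results:
  Eli vs Ana: Eli wins 3–2.
  Eli vs Hira: Hira wins 4–1.
  Eli vs Fay: Eli wins 4–1.
  Ana vs Hira: Hira wins 3–2.
  Ana vs Fay: Fay wins 3–2.
  Hira vs Fay: Hira wins 4–1.
Copeland scores (wins − losses):
  Eli: 2 − 1 = 1
  Ana: 0 − 3 = -3
  Hira: 3 − 0 = 3
  Fay: 1 − 2 = -1
Hira has the best Copeland score.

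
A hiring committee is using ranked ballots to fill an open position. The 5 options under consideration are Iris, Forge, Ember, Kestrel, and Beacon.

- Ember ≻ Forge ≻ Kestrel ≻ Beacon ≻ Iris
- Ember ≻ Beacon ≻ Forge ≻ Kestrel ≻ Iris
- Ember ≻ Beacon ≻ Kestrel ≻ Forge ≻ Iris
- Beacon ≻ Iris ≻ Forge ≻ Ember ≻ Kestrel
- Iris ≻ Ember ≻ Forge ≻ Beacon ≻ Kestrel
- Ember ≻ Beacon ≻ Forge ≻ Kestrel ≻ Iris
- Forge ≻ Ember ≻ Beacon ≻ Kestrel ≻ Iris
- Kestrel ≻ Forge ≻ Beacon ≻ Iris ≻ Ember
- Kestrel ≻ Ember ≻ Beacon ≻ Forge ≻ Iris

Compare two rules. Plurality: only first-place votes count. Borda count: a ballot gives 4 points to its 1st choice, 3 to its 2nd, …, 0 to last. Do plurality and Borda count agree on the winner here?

Plurality first-place counts: Iris 1, Forge 1, Ember 4, Kestrel 2, Beacon 1 → Ember.
Borda totals: Iris 8, Forge 20, Ember 26, Kestrel 15, Beacon 21 → Ember.
The two rules agree on Ember.

Yes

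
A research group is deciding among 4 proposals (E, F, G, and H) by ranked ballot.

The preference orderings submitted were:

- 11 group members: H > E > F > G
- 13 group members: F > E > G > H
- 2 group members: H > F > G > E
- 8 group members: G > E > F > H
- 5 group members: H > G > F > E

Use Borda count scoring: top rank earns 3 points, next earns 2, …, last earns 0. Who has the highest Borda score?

Borda scores:
  E: 11·2 + 13·2 + 2·0 + 8·2 + 5·0 = 64
  F: 11·1 + 13·3 + 2·2 + 8·1 + 5·1 = 67
  G: 11·0 + 13·1 + 2·1 + 8·3 + 5·2 = 49
  H: 11·3 + 13·0 + 2·3 + 8·0 + 5·3 = 54
F has the highest total.

F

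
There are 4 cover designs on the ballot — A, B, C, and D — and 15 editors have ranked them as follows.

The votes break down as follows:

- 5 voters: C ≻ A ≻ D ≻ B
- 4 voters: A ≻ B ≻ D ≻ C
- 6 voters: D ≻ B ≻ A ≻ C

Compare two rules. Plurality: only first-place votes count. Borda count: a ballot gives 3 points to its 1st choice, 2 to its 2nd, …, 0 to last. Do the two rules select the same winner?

Plurality first-place counts: A 4, B 0, C 5, D 6 → D.
Borda totals: A 28, B 20, C 15, D 27 → A.
The two rules disagree: plurality picks D, Borda picks A.

No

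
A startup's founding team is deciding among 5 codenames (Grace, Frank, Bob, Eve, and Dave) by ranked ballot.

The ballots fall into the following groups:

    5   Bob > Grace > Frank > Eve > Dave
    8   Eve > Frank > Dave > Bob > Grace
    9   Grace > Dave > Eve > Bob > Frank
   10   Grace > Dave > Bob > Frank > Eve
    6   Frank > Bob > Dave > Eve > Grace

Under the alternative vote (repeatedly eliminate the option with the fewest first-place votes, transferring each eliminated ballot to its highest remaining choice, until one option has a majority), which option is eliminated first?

Round 1: Grace 19, Eve 8, Frank 6, Bob 5, Dave 0. Dave has the fewest and is eliminated.
Round 2: Grace 19, Eve 8, Frank 6, Bob 5. Bob has the fewest and is eliminated.
Round 3: Grace 24, Eve 8, Frank 6. Grace has a majority.

Dave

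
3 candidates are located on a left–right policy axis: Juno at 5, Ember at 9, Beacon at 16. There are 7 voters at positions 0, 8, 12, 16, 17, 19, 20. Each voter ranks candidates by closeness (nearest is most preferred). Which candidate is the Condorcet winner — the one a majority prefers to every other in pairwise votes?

Beacon

With single-peaked preferences on a line, the Condorcet winner is the candidate closest to the median voter.
The median voter (position 16) is closest to Beacon at 16.
Check: Beacon vs Juno — voters closer to Beacon: 5 of 7.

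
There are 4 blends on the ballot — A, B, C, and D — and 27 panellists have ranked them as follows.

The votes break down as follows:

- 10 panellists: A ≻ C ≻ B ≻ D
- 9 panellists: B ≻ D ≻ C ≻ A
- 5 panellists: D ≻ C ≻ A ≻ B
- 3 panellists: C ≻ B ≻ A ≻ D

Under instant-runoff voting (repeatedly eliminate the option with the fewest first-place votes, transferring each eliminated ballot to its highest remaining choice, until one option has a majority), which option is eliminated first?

C

Round 1: A 10, B 9, D 5, C 3. C has the fewest and is eliminated.
Round 2: B 12, A 10, D 5. D has the fewest and is eliminated.
Round 3: A 15, B 12. A has a majority.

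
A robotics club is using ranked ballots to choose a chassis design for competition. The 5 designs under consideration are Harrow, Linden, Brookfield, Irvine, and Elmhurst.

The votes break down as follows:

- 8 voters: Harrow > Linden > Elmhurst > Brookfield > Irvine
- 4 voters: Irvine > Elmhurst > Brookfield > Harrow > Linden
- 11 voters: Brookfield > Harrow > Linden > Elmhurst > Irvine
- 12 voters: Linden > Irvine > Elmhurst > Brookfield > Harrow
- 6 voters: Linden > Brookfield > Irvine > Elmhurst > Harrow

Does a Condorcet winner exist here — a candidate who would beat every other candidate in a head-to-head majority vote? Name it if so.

Head-to-head results (41 voters total):
Harrow vs Linden: Harrow wins 23–18.
Harrow vs Brookfield: Brookfield wins 33–8.
Harrow vs Irvine: Irvine wins 22–19.
Harrow vs Elmhurst: Elmhurst wins 22–19.
Linden vs Brookfield: Linden wins 26–15.
Linden vs Irvine: Linden wins 37–4.
Linden vs Elmhurst: Linden wins 37–4.
Brookfield vs Irvine: Brookfield wins 25–16.
Brookfield vs Elmhurst: Elmhurst wins 24–17.
Irvine vs Elmhurst: Irvine wins 22–19.
No candidate beats all others: Harrow beats Linden beats Brookfield beats Harrow, a majority cycle.

There is no Condorcet winner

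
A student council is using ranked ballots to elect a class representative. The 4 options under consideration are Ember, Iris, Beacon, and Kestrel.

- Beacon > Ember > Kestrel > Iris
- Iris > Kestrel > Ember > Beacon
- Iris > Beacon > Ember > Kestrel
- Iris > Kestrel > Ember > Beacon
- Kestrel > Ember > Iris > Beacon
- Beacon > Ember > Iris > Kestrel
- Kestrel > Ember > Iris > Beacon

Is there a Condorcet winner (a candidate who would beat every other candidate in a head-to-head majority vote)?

Head-to-head results (7 voters total):
Ember vs Iris: Ember wins 4–3.
Ember vs Beacon: Ember wins 4–3.
Ember vs Kestrel: Kestrel wins 4–3.
Iris vs Beacon: Iris wins 5–2.
Iris vs Kestrel: Iris wins 4–3.
Beacon vs Kestrel: Kestrel wins 4–3.
No candidate beats all others: Ember beats Iris beats Kestrel beats Ember, a majority cycle.

No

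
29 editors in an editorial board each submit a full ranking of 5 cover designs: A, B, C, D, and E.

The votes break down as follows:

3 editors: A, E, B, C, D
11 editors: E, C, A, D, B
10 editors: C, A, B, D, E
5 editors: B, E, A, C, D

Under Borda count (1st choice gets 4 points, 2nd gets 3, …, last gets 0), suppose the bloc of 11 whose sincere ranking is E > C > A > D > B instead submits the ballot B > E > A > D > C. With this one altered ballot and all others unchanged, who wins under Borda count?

Borda totals with the altered ballot: A 74, B 90, C 48, D 21, E 57.
The switch changes the winner from C to B.

B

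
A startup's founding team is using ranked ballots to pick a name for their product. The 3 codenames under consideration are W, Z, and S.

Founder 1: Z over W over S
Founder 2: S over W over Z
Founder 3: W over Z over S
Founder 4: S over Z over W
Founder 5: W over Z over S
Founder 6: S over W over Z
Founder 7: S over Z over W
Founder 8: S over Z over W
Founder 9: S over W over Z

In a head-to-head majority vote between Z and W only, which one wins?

W

Ballots ranking Z above W: 4.
Ballots ranking W above Z: 5.
W wins the head-to-head, 5–4.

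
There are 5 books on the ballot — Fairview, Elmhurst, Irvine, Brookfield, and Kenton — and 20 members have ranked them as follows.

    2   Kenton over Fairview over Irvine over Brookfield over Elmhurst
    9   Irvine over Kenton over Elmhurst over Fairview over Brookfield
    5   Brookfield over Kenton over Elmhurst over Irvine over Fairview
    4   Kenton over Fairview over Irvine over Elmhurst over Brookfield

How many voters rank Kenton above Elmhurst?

Ballots ranking Kenton above Elmhurst: 2+9+5+4 = 20.
Ballots ranking Elmhurst above Kenton: 0.
So 20 of 20 voters prefer Kenton to Elmhurst.

20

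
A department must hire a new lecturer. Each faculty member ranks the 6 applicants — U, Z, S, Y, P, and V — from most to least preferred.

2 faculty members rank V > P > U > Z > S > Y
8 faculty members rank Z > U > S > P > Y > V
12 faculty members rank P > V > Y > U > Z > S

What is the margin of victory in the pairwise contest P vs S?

6

Ballots ranking P above S: 2+12 = 14.
Ballots ranking S above P: 8.
P wins 14–8, a margin of 6.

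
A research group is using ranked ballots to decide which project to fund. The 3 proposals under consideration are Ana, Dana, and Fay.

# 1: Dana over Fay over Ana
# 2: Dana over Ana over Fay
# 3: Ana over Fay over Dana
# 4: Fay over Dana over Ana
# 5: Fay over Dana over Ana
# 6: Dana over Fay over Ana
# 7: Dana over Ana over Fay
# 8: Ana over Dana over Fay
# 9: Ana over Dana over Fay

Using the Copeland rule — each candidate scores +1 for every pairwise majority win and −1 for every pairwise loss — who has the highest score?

Pairwise results:
  Ana vs Dana: Dana wins 6–3.
  Ana vs Fay: Ana wins 5–4.
  Dana vs Fay: Dana wins 6–3.
Copeland scores (wins − losses):
  Ana: 1 − 1 = 0
  Dana: 2 − 0 = 2
  Fay: 0 − 2 = -2
Dana has the best Copeland score.

Dana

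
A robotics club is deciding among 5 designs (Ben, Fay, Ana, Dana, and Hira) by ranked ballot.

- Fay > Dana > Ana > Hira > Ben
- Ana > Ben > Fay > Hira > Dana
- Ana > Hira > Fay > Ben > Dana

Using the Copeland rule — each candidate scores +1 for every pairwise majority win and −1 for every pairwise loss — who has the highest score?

Ana

Pairwise results:
  Ben vs Fay: Fay wins 2–1.
  Ben vs Ana: Ana wins 3–0.
  Ben vs Dana: Ben wins 2–1.
  Ben vs Hira: Hira wins 2–1.
  Fay vs Ana: Ana wins 2–1.
  Fay vs Dana: Fay wins 3–0.
  Fay vs Hira: Fay wins 2–1.
  Ana vs Dana: Ana wins 2–1.
  Ana vs Hira: Ana wins 3–0.
  Dana vs Hira: Hira wins 2–1.
Copeland scores (wins − losses):
  Ben: 1 − 3 = -2
  Fay: 3 − 1 = 2
  Ana: 4 − 0 = 4
  Dana: 0 − 4 = -4
  Hira: 2 − 2 = 0
Ana has the best Copeland score.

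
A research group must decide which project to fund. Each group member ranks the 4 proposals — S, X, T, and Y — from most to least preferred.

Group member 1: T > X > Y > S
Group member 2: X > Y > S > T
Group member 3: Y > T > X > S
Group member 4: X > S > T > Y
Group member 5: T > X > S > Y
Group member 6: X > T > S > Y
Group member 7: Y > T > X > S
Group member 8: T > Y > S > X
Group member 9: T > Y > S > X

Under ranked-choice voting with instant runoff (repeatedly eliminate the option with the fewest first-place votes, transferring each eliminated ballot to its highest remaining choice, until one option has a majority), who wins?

Round 1: T 4, X 3, Y 2, S 0. S has the fewest and is eliminated.
Round 2: T 4, X 3, Y 2. Y has the fewest and is eliminated.
Round 3: T 6, X 3. T has a majority.

T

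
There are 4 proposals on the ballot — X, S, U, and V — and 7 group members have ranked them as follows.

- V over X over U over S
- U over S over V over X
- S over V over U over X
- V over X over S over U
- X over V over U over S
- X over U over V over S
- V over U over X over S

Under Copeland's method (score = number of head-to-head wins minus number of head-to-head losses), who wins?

V

Pairwise results:
  X vs S: X wins 5–2.
  X vs U: X wins 4–3.
  X vs V: V wins 5–2.
  S vs U: U wins 5–2.
  S vs V: V wins 5–2.
  U vs V: V wins 5–2.
Copeland scores (wins − losses):
  X: 2 − 1 = 1
  S: 0 − 3 = -3
  U: 1 − 2 = -1
  V: 3 − 0 = 3
V has the best Copeland score.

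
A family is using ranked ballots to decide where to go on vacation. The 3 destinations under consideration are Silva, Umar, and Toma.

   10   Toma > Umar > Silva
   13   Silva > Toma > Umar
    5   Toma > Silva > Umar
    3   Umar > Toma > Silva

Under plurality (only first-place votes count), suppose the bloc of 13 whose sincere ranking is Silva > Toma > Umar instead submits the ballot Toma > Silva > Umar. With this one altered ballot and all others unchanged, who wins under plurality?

Toma

First-place totals with the altered ballot: Silva 0, Umar 3, Toma 28.
The winner is unchanged: still Toma.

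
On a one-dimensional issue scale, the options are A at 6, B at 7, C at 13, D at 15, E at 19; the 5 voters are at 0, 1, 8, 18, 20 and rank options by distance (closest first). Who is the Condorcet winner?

With single-peaked preferences on a line, the Condorcet winner is the candidate closest to the median voter.
The median voter (position 8) is closest to B at 7.
Check: B vs E — voters closer to B: 3 of 5.

B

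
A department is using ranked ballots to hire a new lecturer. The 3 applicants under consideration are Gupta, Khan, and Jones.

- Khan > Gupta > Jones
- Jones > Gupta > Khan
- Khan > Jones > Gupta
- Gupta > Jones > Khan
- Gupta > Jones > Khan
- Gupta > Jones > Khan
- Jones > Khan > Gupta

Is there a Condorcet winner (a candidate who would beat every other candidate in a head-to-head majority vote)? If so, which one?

Gupta

Head-to-head results (7 voters total):
Gupta vs Khan: Gupta wins 4–3.
Gupta vs Jones: Gupta wins 4–3.
Khan vs Jones: Jones wins 5–2.
Gupta beats each rival — Khan (4–3), Jones (4–3) — so Gupta is the Condorcet winner.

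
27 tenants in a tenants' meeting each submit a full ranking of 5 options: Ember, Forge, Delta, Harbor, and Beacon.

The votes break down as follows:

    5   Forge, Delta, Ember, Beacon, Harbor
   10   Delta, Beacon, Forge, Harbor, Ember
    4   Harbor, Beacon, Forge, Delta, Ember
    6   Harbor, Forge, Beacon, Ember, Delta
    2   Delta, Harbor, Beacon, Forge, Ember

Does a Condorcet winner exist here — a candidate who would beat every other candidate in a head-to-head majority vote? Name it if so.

Head-to-head results (27 voters total):
Ember vs Forge: Forge wins 27–0.
Ember vs Delta: Delta wins 21–6.
Ember vs Harbor: Harbor wins 22–5.
Ember vs Beacon: Beacon wins 22–5.
Forge vs Delta: Forge wins 15–12.
Forge vs Harbor: Forge wins 15–12.
Forge vs Beacon: Beacon wins 16–11.
Delta vs Harbor: Delta wins 17–10.
Delta vs Beacon: Delta wins 17–10.
Harbor vs Beacon: Beacon wins 15–12.
No candidate beats all others: Forge beats Delta beats Beacon beats Forge, a majority cycle.

None — there is no Condorcet winner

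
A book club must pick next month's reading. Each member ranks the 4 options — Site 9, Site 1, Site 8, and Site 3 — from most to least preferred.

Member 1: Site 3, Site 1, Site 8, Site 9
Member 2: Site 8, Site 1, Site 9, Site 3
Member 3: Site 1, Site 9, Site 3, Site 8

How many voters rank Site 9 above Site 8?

Ballots ranking Site 9 above Site 8: 1.
Ballots ranking Site 8 above Site 9: 2.
So 1 of 3 voters prefer Site 9 to Site 8.

1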